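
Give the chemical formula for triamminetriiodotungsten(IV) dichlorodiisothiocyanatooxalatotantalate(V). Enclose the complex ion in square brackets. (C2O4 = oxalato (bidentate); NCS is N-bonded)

Cation [W…]: ligand charges -3, W(IV) ⇒ ion charge 1+.
Anion [Ta…]: ligand charges -6, Ta(V) ⇒ ion charge 1−.
One 1+ cation balances one 1− anion.

[WI3(NH3)3][Ta(C2O4)Cl2(NCS)2]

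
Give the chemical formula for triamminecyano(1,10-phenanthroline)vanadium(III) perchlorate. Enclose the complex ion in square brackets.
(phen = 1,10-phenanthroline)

Ligands: 3 ammine (NH3, neutral), 1 cyano (CN, -1), 1 1,10-phenanthroline (phen, neutral). Ligand charge sum = -1.
With V in oxidation state +3, the complex ion is [V...]^2+.
Charge balance with perchlorate (-1) requires 1 complex ion per 2 perchlorate.

[V(CN)(NH3)3(phen)](ClO4)2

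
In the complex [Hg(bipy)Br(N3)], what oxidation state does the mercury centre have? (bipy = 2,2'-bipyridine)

+2

No counter-ion: the bracketed complex is neutral.
Ligand charges: 1×Br = -1; 1×N3 = -1; 1×bipy neutral; sum -2.
Hg + (-2) = 0 ⇒ Hg is +2.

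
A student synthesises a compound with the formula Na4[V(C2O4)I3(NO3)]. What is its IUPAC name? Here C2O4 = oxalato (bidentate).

sodium triiodonitratooxalatovanadate(II)

The 4 sodium counter-ions carry a total charge of +4, so each complex ion is 4−.
Ligand charges: 1×nitrato (-1 each), 3×iodo (-1 each), 1×oxalato (-2 each); total -6. So V + (-6) = 4−, giving V = +2.
The complex ion is anionic, so vanadium takes the -ate form vanadate(II).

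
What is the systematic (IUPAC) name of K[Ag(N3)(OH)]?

potassium azidohydroxoargentate(I)

The 1 potassium counter-ion carries a total charge of +1, so each complex ion is 1−.
Ligand charges: 1×hydroxo (-1 each), 1×azido (-1 each); total -2. So Ag + (-2) = 1−, giving Ag = +1.
Ligands are named alphabetically: azido before hydroxo.
The complex ion is anionic, so silver takes the -ate form argentate(I).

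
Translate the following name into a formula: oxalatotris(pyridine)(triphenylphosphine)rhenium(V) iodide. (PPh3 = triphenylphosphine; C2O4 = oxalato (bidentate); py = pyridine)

Ligands: 1 triphenylphosphine (PPh3, neutral), 1 oxalato (C2O4, -2), 3 pyridine (py, neutral). Ligand charge sum = -2.
With Re in oxidation state +5, the complex ion is [Re...]^3+.
Charge balance with iodide (-1) requires 1 complex ion per 3 iodide.

[Re(C2O4)(PPh3)(py)3]I3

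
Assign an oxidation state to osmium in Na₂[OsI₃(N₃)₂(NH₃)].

+3

2 sodium outside the brackets (+1 each) → the complex ion is 2−.
Ligand charges: 3×I = -3; 1×NH3 neutral; 2×N3 = -2; sum -5.
Os + (-5) = 2− ⇒ Os is +3.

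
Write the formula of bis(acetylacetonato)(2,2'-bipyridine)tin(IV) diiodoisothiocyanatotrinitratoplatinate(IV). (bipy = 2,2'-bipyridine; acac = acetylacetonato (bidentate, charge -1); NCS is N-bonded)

Cation [Sn…]: ligand charges -2, Sn(IV) ⇒ ion charge 2+.
Anion [Pt…]: ligand charges -6, Pt(IV) ⇒ ion charge 2−.
One 2+ cation balances one 2− anion.

[Sn(acac)2(bipy)][PtI2(NCS)(NO3)3]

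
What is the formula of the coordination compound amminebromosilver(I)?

[AgBr(NH3)]

Ligands: 1 bromo (Br, -1), 1 ammine (NH3, neutral). Ligand charge sum = -1.
With Ag in oxidation state +1, the complex ion is [Ag...].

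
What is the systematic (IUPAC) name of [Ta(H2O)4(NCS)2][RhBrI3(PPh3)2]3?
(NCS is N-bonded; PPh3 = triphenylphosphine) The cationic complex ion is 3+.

The complex cation is given as 3+; its ligand charges sum to -2, so Ta = +5.
With 3 anions per cation, each anion must be 3/3 = 1−.
Anion: ligand charges sum to -4; for the ion to be 1−, Rh = +3.

tetraaquadiisothiocyanatotantalum(V) bromotriiodobis(triphenylphosphine)rhodate(III)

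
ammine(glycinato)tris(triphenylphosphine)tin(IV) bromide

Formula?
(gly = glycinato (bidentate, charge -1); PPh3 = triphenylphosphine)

[Sn(gly)(NH3)(PPh3)3]Br3

Ligands: 1 ammine (NH3, neutral), 1 glycinato (gly, -1), 3 triphenylphosphine (PPh3, neutral). Ligand charge sum = -1.
Charge balance with bromide (-1) requires 1 complex ion per 3 bromide.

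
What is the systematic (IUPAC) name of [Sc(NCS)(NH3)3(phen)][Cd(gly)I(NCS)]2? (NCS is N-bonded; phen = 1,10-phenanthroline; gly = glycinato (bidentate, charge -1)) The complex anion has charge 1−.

Both ions are complex: the cation is named first with the plain metal name, the anion second with the -ate form; each ion's ligands are alphabetised independently.
The complex anion is given as 1−; its ligand charges sum to -3, so Cd = +2.
With 2 anions per cation, the cation must be 2×1 = 2+.
Cation: ligand charges sum to -1; for the ion to be 2+, Sc = +3.

triammineisothiocyanato(1,10-phenanthroline)scandium(III) (glycinato)iodoisothiocyanatocadmate(II)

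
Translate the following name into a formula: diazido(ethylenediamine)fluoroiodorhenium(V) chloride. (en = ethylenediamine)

Ligands: 2 azido (N3, -1), 1 fluoro (F, -1), 1 iodo (I, -1), 1 ethylenediamine (en, neutral). Ligand charge sum = -4.
With Re in oxidation state +5, the complex ion is [Re...]^1+.
Charge balance with chloride (-1) requires 1 complex ion per 1 chloride.

[Re(en)FI(N3)2]Cl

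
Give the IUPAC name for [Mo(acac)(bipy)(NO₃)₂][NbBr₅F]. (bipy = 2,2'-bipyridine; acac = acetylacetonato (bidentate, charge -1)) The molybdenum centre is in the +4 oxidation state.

Both ions are complex: the cation is named first with the plain metal name, the anion second with the -ate form; each ion's ligands are alphabetised independently.
Mo is given as +4; the cation's ligand charges sum to -3, so the complex cation is 1+.
A 1:1 salt means the anion carries the equal and opposite charge, 1−.
Anion: ligand charges sum to -6; for the ion to be 1−, Nb = +5.

(acetylacetonato)(2,2'-bipyridine)dinitratomolybdenum(IV) pentabromofluoroniobate(V)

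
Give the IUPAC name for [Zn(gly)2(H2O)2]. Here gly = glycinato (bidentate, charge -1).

diaquabis(glycinato)zinc(II)

There is no counter-ion, so the complex is neutral overall.
Ligand charges: 2×aqua (neutral), 2×glycinato (-1 each); total -2. So Zn + (-2) = 0, giving Zn = +2.
Ligands are named alphabetically: aqua before glycinato.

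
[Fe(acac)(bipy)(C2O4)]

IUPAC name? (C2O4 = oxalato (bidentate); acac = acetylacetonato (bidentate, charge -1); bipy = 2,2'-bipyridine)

(acetylacetonato)(2,2'-bipyridine)oxalatoiron(III)

There is no counter-ion, so the complex is neutral overall.
Ligand charges: 1×oxalato (-2 each), 1×acetylacetonato (-1 each), 1×2,2'-bipyridine (neutral); total -3. So Fe + (-3) = 0, giving Fe = +3.
Ligands are named alphabetically: acetylacetonato before bipyridine before oxalato.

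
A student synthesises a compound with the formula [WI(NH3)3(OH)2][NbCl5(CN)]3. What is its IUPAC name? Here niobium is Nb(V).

Both ions are complex: the cation is named first with the plain metal name, the anion second with the -ate form; each ion's ligands are alphabetised independently.
Nb is given as +5; the anion's ligand charges sum to -6, so the complex anion is 1−.
With 3 anions per cation, the cation must be 3×1 = 3+.
Cation: ligand charges sum to -3; for the ion to be 3+, W = +6.

triamminedihydroxoiodotungsten(VI) pentachlorocyanoniobate(V)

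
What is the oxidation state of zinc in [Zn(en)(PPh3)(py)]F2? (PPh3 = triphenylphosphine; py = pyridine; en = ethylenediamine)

2 fluoride outside the brackets (-1 each) → the complex ion is 2+.
Ligand charges: 1×PPh3 neutral; 1×py neutral; 1×en neutral; sum 0.
Zn + (0) = 2+ ⇒ Zn is +2.

+2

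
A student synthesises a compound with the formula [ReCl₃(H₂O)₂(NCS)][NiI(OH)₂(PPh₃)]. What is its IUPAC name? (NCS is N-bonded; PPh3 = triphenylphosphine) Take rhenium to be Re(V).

Re is given as +5; the cation's ligand charges sum to -4, so the complex cation is 1+.
A 1:1 salt means the anion carries the equal and opposite charge, 1−.
Anion: ligand charges sum to -3; for the ion to be 1−, Ni = +2.

diaquatrichloroisothiocyanatorhenium(V) dihydroxoiodo(triphenylphosphine)nickelate(II)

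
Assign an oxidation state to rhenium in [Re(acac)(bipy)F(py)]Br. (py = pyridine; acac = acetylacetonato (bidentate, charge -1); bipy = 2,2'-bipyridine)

1 bromide outside the brackets (-1 each) → the complex ion is 1+.
Ligand charges: 1×py neutral; 1×acac = -1; 1×bipy neutral; 1×F = -1; sum -2.
Re + (-2) = 1+ ⇒ Re is +3.

+3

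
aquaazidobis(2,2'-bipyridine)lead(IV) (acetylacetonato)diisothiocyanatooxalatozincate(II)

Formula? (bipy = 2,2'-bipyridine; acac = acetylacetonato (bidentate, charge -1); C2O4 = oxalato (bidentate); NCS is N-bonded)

Cation [Pb…]: ligand charges -1, Pb(IV) ⇒ ion charge 3+.
Anion [Zn…]: ligand charges -5, Zn(II) ⇒ ion charge 3−.
One 3+ cation balances one 3− anion.

[Pb(bipy)2(H2O)(N3)][Zn(acac)(C2O4)(NCS)2]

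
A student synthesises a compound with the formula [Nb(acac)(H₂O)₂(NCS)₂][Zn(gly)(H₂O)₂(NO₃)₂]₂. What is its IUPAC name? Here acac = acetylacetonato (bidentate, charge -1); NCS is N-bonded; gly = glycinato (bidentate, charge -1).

(acetylacetonato)diaquadiisothiocyanatoniobium(V) diaqua(glycinato)dinitratozincate(II)

Zinc is always +2 in its complexes; the anion's ligand charges sum to -3, so the complex anion is 1−.
With 2 anions per cation, the cation must be 2×1 = 2+.
Cation: ligand charges sum to -3; for the ion to be 2+, Nb = +5.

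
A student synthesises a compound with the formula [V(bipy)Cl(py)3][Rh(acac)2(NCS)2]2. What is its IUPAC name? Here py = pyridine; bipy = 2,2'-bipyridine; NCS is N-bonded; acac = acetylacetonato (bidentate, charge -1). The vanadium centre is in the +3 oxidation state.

Both ions are complex: the cation is named first with the plain metal name, the anion second with the -ate form; each ion's ligands are alphabetised independently.
V is given as +3; the cation's ligand charges sum to -1, so the complex cation is 2+.
With 2 anions per cation, each anion must be 2/2 = 1−.
Anion: ligand charges sum to -4; for the ion to be 1−, Rh = +3.

(2,2'-bipyridine)chlorotris(pyridine)vanadium(III) bis(acetylacetonato)diisothiocyanatorhodate(III)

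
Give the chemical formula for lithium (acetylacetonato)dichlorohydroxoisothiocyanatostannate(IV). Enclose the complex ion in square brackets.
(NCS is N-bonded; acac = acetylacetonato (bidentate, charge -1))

Li[Sn(acac)Cl2(NCS)(OH)]

Ligands: 1 isothiocyanato (NCS, -1), 1 hydroxo (OH, -1), 2 chloro (Cl, -1), 1 acetylacetonato (acac, -1). Ligand charge sum = -5.
With Sn in oxidation state +4, the complex ion is [Sn...]^1−.
Charge balance with lithium (+1) requires 1 complex ion per 1 lithium.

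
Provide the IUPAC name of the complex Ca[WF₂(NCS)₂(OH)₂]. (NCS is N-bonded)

The 1 calcium counter-ion carries a total charge of +2, so each complex ion is 2−.
Ligand charges: 2×hydroxo (-1 each), 2×isothiocyanato (-1 each), 2×fluoro (-1 each); total -6. So W + (-6) = 2−, giving W = +4.
The complex ion is anionic, so tungsten takes the -ate form tungstate(IV).

calcium difluorodihydroxodiisothiocyanatotungstate(IV)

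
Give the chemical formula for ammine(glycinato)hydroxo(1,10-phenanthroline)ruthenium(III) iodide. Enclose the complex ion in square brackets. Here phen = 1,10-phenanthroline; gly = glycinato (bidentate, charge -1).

Ligands: 1 1,10-phenanthroline (phen, neutral), 1 ammine (NH3, neutral), 1 glycinato (gly, -1), 1 hydroxo (OH, -1). Ligand charge sum = -2.
Charge balance with iodide (-1) requires 1 complex ion per 1 iodide.

[Ru(gly)(NH3)(OH)(phen)]I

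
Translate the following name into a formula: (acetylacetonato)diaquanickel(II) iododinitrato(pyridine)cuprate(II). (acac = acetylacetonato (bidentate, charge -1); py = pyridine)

[Ni(acac)(H2O)2][CuI(NO3)2(py)]

Cation [Ni…]: ligand charges -1, Ni(II) ⇒ ion charge 1+.
Anion [Cu…]: ligand charges -3, Cu(II) ⇒ ion charge 1−.
One 1+ cation balances one 1− anion.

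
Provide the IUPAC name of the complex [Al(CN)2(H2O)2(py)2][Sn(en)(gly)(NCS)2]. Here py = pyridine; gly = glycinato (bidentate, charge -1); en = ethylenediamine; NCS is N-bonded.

diaquadicyanobis(pyridine)aluminium(III) (ethylenediamine)(glycinato)diisothiocyanatostannate(II)

Both ions are complex: the cation is named first with the plain metal name, the anion second with the -ate form; each ion's ligands are alphabetised independently.
Aluminium is always +3 in its complexes; the cation's ligand charges sum to -2, so the complex cation is 1+.
A 1:1 salt means the anion carries the equal and opposite charge, 1−.
Anion: ligand charges sum to -3; for the ion to be 1−, Sn = +2.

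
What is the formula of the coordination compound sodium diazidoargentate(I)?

Ligands: 2 azido (N3, -1). Ligand charge sum = -2.
Charge balance with sodium (+1) requires 1 complex ion per 1 sodium.

Na[Ag(N3)2]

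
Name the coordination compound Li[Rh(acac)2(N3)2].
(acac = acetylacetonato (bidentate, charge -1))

lithium bis(acetylacetonato)diazidorhodate(III)

The 1 lithium counter-ion carries a total charge of +1, so each complex ion is 1−.
Ligand charges: 2×acetylacetonato (-1 each), 2×azido (-1 each); total -4. So Rh + (-4) = 1−, giving Rh = +3.
The complex ion is anionic, so rhodium takes the -ate form rhodate(III).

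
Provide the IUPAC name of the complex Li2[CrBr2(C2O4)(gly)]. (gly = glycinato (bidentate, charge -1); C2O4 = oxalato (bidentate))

The 2 lithium counter-ions carry a total charge of +2, so each complex ion is 2−.
Ligand charges: 1×glycinato (-1 each), 1×oxalato (-2 each), 2×bromo (-1 each); total -5. So Cr + (-5) = 2−, giving Cr = +3.
The complex ion is anionic, so chromium takes the -ate form chromate(III).

lithium dibromo(glycinato)oxalatochromate(III)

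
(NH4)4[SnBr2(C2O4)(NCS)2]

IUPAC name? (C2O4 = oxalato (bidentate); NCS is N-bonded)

ammonium dibromodiisothiocyanatooxalatostannate(II)

The 4 ammonium counter-ions carry a total charge of +4, so each complex ion is 4−.
Ligand charges: 1×oxalato (-2 each), 2×bromo (-1 each), 2×isothiocyanato (-1 each); total -6. So Sn + (-6) = 4−, giving Sn = +2.
Ligands are named alphabetically: bromo before isothiocyanato before oxalato.
The complex ion is anionic, so tin takes the -ate form stannate(II).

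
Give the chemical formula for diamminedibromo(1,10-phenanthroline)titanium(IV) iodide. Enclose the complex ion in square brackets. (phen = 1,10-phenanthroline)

[TiBr2(NH3)2(phen)]I2

Ligands: 1 1,10-phenanthroline (phen, neutral), 2 ammine (NH3, neutral), 2 bromo (Br, -1). Ligand charge sum = -2.
With Ti in oxidation state +4, the complex ion is [Ti...]^2+.
Charge balance with iodide (-1) requires 1 complex ion per 2 iodide.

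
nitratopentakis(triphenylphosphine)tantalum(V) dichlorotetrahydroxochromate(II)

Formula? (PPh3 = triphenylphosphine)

Cation [Ta…]: ligand charges -1, Ta(V) ⇒ ion charge 4+.
Anion [Cr…]: ligand charges -6, Cr(II) ⇒ ion charge 4−.
One 4+ cation balances one 4− anion.

[Ta(NO3)(PPh3)5][CrCl2(OH)4]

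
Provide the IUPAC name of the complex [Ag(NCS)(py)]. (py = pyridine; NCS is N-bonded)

isothiocyanato(pyridine)silver(I)

There is no counter-ion, so the complex is neutral overall.
Ligand charges: 1×pyridine (neutral), 1×isothiocyanato (-1 each); total -1. So Ag + (-1) = 0, giving Ag = +1.
Ligands are named alphabetically: isothiocyanato before pyridine.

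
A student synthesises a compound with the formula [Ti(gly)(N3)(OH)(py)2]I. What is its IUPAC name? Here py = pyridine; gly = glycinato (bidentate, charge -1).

azido(glycinato)hydroxobis(pyridine)titanium(IV) iodide

The 1 iodide counter-ion carries a total charge of -1, so each complex ion is 1+.
Ligand charges: 1×azido (-1 each), 1×hydroxo (-1 each), 2×pyridine (neutral), 1×glycinato (-1 each); total -3. So Ti + (-3) = 1+, giving Ti = +4.
Ligands are named alphabetically: azido before glycinato before hydroxo before pyridine.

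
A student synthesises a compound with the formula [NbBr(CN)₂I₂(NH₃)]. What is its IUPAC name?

amminebromodicyanodiiodoniobium(V)

There is no counter-ion, so the complex is neutral overall.
Ligand charges: 1×bromo (-1 each), 1×ammine (neutral), 2×cyano (-1 each), 2×iodo (-1 each); total -5. So Nb + (-5) = 0, giving Nb = +5.
Ligands are named alphabetically: ammine before bromo before cyano before iodo.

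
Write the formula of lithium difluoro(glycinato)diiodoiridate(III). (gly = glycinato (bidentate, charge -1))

Ligands: 2 iodo (I, -1), 1 glycinato (gly, -1), 2 fluoro (F, -1). Ligand charge sum = -5.
With Ir in oxidation state +3, the complex ion is [Ir...]^2−.
Charge balance with lithium (+1) requires 1 complex ion per 2 lithium.

Li2[IrF2(gly)I2]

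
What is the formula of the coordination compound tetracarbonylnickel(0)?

[Ni(CO)4]

Ligands: 4 carbonyl (CO, neutral). Ligand charge sum = 0.
With Ni in oxidation state 0, the complex ion is [Ni...].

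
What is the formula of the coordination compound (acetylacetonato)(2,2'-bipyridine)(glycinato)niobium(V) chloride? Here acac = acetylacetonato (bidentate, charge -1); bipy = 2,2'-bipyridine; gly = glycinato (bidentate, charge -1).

[Nb(acac)(bipy)(gly)]Cl3

Ligands: 1 acetylacetonato (acac, -1), 1 2,2'-bipyridine (bipy, neutral), 1 glycinato (gly, -1). Ligand charge sum = -2.
With Nb in oxidation state +5, the complex ion is [Nb...]^3+.
Charge balance with chloride (-1) requires 1 complex ion per 3 chloride.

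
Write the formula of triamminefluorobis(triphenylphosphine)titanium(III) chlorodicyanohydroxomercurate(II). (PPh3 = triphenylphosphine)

Cation [Ti…]: ligand charges -1, Ti(III) ⇒ ion charge 2+.
Anion [Hg…]: ligand charges -4, Hg(II) ⇒ ion charge 2−.

[TiF(NH3)3(PPh3)2][HgCl(CN)2(OH)]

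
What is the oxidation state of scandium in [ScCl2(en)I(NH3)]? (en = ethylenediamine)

+3

No counter-ion: the bracketed complex is neutral.
Ligand charges: 1×en neutral; 1×I = -1; 2×Cl = -2; 1×NH3 neutral; sum -3.
Sc + (-3) = 0 ⇒ Sc is +3.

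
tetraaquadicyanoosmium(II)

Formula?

[Os(CN)2(H2O)4]

Ligands: 2 cyano (CN, -1), 4 aqua (H2O, neutral). Ligand charge sum = -2.
With Os in oxidation state +2, the complex ion is [Os...].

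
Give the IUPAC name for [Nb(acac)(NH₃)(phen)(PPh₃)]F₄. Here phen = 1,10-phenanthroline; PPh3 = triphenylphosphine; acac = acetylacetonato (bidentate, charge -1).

(acetylacetonato)ammine(1,10-phenanthroline)(triphenylphosphine)niobium(V) fluoride

The 4 fluoride counter-ions carry a total charge of -4, so each complex ion is 4+.
Ligand charges: 1×1,10-phenanthroline (neutral), 1×ammine (neutral), 1×triphenylphosphine (neutral), 1×acetylacetonato (-1 each); total -1. So Nb + (-1) = 4+, giving Nb = +5.
Ligands are named alphabetically: acetylacetonato before ammine before phenanthroline before triphenylphosphine.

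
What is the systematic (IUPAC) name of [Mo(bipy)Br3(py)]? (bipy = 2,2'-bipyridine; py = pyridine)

(2,2'-bipyridine)tribromo(pyridine)molybdenum(III)

There is no counter-ion, so the complex is neutral overall.
Ligand charges: 3×bromo (-1 each), 1×2,2'-bipyridine (neutral), 1×pyridine (neutral); total -3. So Mo + (-3) = 0, giving Mo = +3.
Ligands are named alphabetically: bipyridine before bromo before pyridine.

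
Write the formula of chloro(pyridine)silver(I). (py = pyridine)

Ligands: 1 chloro (Cl, -1), 1 pyridine (py, neutral). Ligand charge sum = -1.
With Ag in oxidation state +1, the complex ion is [Ag...].

[AgCl(py)]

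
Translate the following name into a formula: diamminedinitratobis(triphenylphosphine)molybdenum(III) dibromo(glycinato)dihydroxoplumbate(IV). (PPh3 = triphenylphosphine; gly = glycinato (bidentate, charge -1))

[Mo(NH3)2(NO3)2(PPh3)2][PbBr2(gly)(OH)2]

Cation [Mo…]: ligand charges -2, Mo(III) ⇒ ion charge 1+.
Anion [Pb…]: ligand charges -5, Pb(IV) ⇒ ion charge 1−.
One 1+ cation balances one 1− anion.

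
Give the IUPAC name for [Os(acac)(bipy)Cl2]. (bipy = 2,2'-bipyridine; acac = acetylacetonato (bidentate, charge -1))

(acetylacetonato)(2,2'-bipyridine)dichloroosmium(III)

There is no counter-ion, so the complex is neutral overall.
Ligand charges: 2×chloro (-1 each), 1×2,2'-bipyridine (neutral), 1×acetylacetonato (-1 each); total -3. So Os + (-3) = 0, giving Os = +3.
Ligands are named alphabetically: acetylacetonato before bipyridine before chloro.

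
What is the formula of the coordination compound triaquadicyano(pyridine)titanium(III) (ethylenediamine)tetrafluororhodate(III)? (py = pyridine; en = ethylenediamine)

Cation [Ti…]: ligand charges -2, Ti(III) ⇒ ion charge 1+.
Anion [Rh…]: ligand charges -4, Rh(III) ⇒ ion charge 1−.
One 1+ cation balances one 1− anion.

[Ti(CN)2(H2O)3(py)][Rh(en)F4]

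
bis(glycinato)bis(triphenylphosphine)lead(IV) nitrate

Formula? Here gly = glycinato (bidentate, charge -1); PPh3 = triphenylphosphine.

[Pb(gly)2(PPh3)2](NO3)2

Ligands: 2 glycinato (gly, -1), 2 triphenylphosphine (PPh3, neutral). Ligand charge sum = -2.
Charge balance with nitrate (-1) requires 1 complex ion per 2 nitrate.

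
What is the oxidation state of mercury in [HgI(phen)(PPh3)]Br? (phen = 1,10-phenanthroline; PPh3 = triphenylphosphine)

1 bromide outside the brackets (-1 each) → the complex ion is 1+.
Ligand charges: 1×phen neutral; 1×I = -1; 1×PPh3 neutral; sum -1.
Hg + (-1) = 1+ ⇒ Hg is +2.

+2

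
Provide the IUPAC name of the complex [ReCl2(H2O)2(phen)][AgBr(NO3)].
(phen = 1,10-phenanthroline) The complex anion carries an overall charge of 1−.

diaquadichloro(1,10-phenanthroline)rhenium(III) bromonitratoargentate(I)

Both ions are complex: the cation is named first with the plain metal name, the anion second with the -ate form; each ion's ligands are alphabetised independently.
The complex anion is given as 1−; its ligand charges sum to -2, so Ag = +1.
A 1:1 salt means the cation carries the equal and opposite charge, 1+.
Cation: ligand charges sum to -2; for the ion to be 1+, Re = +3.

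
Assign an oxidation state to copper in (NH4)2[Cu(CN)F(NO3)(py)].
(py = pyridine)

2 ammonium outside the brackets (+1 each) → the complex ion is 2−.
Ligand charges: 1×NO3 = -1; 1×CN = -1; 1×py neutral; 1×F = -1; sum -3.
Cu + (-3) = 2− ⇒ Cu is +1.

+1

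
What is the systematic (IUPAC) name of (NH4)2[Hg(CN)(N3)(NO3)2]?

ammonium azidocyanodinitratomercurate(II)

The 2 ammonium counter-ions carry a total charge of +2, so each complex ion is 2−.
Ligand charges: 1×azido (-1 each), 1×cyano (-1 each), 2×nitrato (-1 each); total -4. So Hg + (-4) = 2−, giving Hg = +2.
The complex ion is anionic, so mercury takes the -ate form mercurate(II).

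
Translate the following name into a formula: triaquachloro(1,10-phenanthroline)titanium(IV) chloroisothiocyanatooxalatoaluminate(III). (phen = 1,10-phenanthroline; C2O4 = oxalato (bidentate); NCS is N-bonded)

Cation [Ti…]: ligand charges -1, Ti(IV) ⇒ ion charge 3+.
Anion [Al…]: ligand charges -4, Al(III) ⇒ ion charge 1−.
One 3+ cation requires 3 of the 1− anion.

[TiCl(H2O)3(phen)][Al(C2O4)Cl(NCS)]3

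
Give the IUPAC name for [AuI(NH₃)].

ammineiodogold(I)

There is no counter-ion, so the complex is neutral overall.
Ligand charges: 1×iodo (-1 each), 1×ammine (neutral); total -1. So Au + (-1) = 0, giving Au = +1.
Ligands are named alphabetically: ammine before iodo.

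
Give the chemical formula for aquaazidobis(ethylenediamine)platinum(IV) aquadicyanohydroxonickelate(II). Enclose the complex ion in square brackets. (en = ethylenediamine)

[Pt(en)2(H2O)(N3)][Ni(CN)2(H2O)(OH)]3

Cation [Pt…]: ligand charges -1, Pt(IV) ⇒ ion charge 3+.
Anion [Ni…]: ligand charges -3, Ni(II) ⇒ ion charge 1−.
One 3+ cation requires 3 of the 1− anion.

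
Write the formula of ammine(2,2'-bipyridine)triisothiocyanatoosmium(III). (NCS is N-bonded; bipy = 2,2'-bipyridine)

Ligands: 1 ammine (NH3, neutral), 3 isothiocyanato (NCS, -1), 1 2,2'-bipyridine (bipy, neutral). Ligand charge sum = -3.
With Os in oxidation state +3, the complex ion is [Os...].

[Os(bipy)(NCS)3(NH3)]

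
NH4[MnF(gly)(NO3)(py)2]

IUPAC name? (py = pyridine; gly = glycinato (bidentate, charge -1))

The 1 ammonium counter-ion carries a total charge of +1, so each complex ion is 1−.
Ligand charges: 2×pyridine (neutral), 1×glycinato (-1 each), 1×nitrato (-1 each), 1×fluoro (-1 each); total -3. So Mn + (-3) = 1−, giving Mn = +2.
The complex ion is anionic, so manganese takes the -ate form manganate(II).

ammonium fluoro(glycinato)nitratobis(pyridine)manganate(II)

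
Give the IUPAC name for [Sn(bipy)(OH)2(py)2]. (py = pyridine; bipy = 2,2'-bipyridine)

(2,2'-bipyridine)dihydroxobis(pyridine)tin(II)

There is no counter-ion, so the complex is neutral overall.
Ligand charges: 2×hydroxo (-1 each), 2×pyridine (neutral), 1×2,2'-bipyridine (neutral); total -2. So Sn + (-2) = 0, giving Sn = +2.
Ligands are named alphabetically: bipyridine before hydroxo before pyridine.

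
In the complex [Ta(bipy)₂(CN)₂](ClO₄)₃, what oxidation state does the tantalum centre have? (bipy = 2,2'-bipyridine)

3 perchlorate outside the brackets (-1 each) → the complex ion is 3+.
Ligand charges: 2×CN = -2; 2×bipy neutral; sum -2.
Ta + (-2) = 3+ ⇒ Ta is +5.

+5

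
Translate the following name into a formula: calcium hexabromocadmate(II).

Ca2[CdBr6]

Ligands: 6 bromo (Br, -1). Ligand charge sum = -6.
With Cd in oxidation state +2, the complex ion is [Cd...]^4−.
Charge balance with calcium (+2) requires 1 complex ion per 2 calcium.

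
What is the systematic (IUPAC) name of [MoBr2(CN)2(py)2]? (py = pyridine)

dibromodicyanobis(pyridine)molybdenum(IV)

There is no counter-ion, so the complex is neutral overall.
Ligand charges: 2×bromo (-1 each), 2×pyridine (neutral), 2×cyano (-1 each); total -4. So Mo + (-4) = 0, giving Mo = +4.
Ligands are named alphabetically: bromo before cyano before pyridine.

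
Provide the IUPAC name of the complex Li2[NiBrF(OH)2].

The 2 lithium counter-ions carry a total charge of +2, so each complex ion is 2−.
Ligand charges: 1×bromo (-1 each), 1×fluoro (-1 each), 2×hydroxo (-1 each); total -4. So Ni + (-4) = 2−, giving Ni = +2.
The complex ion is anionic, so nickel takes the -ate form nickelate(II).

lithium bromofluorodihydroxonickelate(II)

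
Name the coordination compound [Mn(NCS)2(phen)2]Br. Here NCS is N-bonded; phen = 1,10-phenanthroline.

The 1 bromide counter-ion carries a total charge of -1, so each complex ion is 1+.
Ligand charges: 2×isothiocyanato (-1 each), 2×1,10-phenanthroline (neutral); total -2. So Mn + (-2) = 1+, giving Mn = +3.
Ligands are named alphabetically: isothiocyanato before phenanthroline.

diisothiocyanatobis(1,10-phenanthroline)manganese(III) bromide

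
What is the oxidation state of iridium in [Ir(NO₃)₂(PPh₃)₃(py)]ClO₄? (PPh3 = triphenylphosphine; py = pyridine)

1 perchlorate outside the brackets (-1 each) → the complex ion is 1+.
Ligand charges: 2×NO3 = -2; 3×PPh3 neutral; 1×py neutral; sum -2.
Ir + (-2) = 1+ ⇒ Ir is +3.

+3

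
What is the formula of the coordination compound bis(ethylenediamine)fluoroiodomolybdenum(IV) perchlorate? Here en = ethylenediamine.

Ligands: 1 iodo (I, -1), 1 fluoro (F, -1), 2 ethylenediamine (en, neutral). Ligand charge sum = -2.
With Mo in oxidation state +4, the complex ion is [Mo...]^2+.
Charge balance with perchlorate (-1) requires 1 complex ion per 2 perchlorate.

[Mo(en)2FI](ClO4)2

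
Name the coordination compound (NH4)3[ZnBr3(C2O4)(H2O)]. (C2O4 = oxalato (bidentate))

The 3 ammonium counter-ions carry a total charge of +3, so each complex ion is 3−.
Ligand charges: 1×oxalato (-2 each), 1×aqua (neutral), 3×bromo (-1 each); total -5. So Zn + (-5) = 3−, giving Zn = +2.
The complex ion is anionic, so zinc takes the -ate form zincate(II).

ammonium aquatribromooxalatozincate(II)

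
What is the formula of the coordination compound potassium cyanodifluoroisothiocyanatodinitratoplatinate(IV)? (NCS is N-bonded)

Ligands: 2 fluoro (F, -1), 2 nitrato (NO3, -1), 1 isothiocyanato (NCS, -1), 1 cyano (CN, -1). Ligand charge sum = -6.
With Pt in oxidation state +4, the complex ion is [Pt...]^2−.
Charge balance with potassium (+1) requires 1 complex ion per 2 potassium.

K2[Pt(CN)F2(NCS)(NO3)2]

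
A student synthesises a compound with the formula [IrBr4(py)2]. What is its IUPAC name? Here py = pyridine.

There is no counter-ion, so the complex is neutral overall.
Ligand charges: 4×bromo (-1 each), 2×pyridine (neutral); total -4. So Ir + (-4) = 0, giving Ir = +4.
Ligands are named alphabetically: bromo before pyridine.

tetrabromobis(pyridine)iridium(IV)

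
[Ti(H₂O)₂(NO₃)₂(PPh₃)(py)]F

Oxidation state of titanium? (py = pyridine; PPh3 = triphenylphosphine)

+3

1 fluoride outside the brackets (-1 each) → the complex ion is 1+.
Ligand charges: 1×py neutral; 2×H2O neutral; 2×NO3 = -2; 1×PPh3 neutral; sum -2.
Ti + (-2) = 1+ ⇒ Ti is +3.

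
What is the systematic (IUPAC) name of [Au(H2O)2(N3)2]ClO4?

diaquadiazidogold(III) perchlorate

The 1 perchlorate counter-ion carries a total charge of -1, so each complex ion is 1+.
Ligand charges: 2×aqua (neutral), 2×azido (-1 each); total -2. So Au + (-2) = 1+, giving Au = +3.
Ligands are named alphabetically: aqua before azido.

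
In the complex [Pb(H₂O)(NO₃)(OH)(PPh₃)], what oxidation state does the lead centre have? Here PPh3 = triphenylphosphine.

No counter-ion: the bracketed complex is neutral.
Ligand charges: 1×PPh3 neutral; 1×NO3 = -1; 1×OH = -1; 1×H2O neutral; sum -2.
Pb + (-2) = 0 ⇒ Pb is +2.

+2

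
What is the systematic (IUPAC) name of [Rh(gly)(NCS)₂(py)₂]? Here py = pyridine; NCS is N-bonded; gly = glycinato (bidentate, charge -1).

(glycinato)diisothiocyanatobis(pyridine)rhodium(III)

There is no counter-ion, so the complex is neutral overall.
Ligand charges: 2×pyridine (neutral), 2×isothiocyanato (-1 each), 1×glycinato (-1 each); total -3. So Rh + (-3) = 0, giving Rh = +3.
Ligands are named alphabetically: glycinato before isothiocyanato before pyridine.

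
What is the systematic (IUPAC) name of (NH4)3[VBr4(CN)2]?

ammonium tetrabromodicyanovanadate(III)

The 3 ammonium counter-ions carry a total charge of +3, so each complex ion is 3−.
Ligand charges: 4×bromo (-1 each), 2×cyano (-1 each); total -6. So V + (-6) = 3−, giving V = +3.
The complex ion is anionic, so vanadium takes the -ate form vanadate(III).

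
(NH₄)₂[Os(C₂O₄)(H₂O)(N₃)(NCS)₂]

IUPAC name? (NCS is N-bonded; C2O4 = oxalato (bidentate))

The 2 ammonium counter-ions carry a total charge of +2, so each complex ion is 2−.
Ligand charges: 2×isothiocyanato (-1 each), 1×azido (-1 each), 1×oxalato (-2 each), 1×aqua (neutral); total -5. So Os + (-5) = 2−, giving Os = +3.
Ligands are named alphabetically: aqua before azido before isothiocyanato before oxalato.
The complex ion is anionic, so osmium takes the -ate form osmate(III).

ammonium aquaazidodiisothiocyanatooxalatoosmate(III)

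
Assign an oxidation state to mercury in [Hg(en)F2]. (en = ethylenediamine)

No counter-ion: the bracketed complex is neutral.
Ligand charges: 1×en neutral; 2×F = -2; sum -2.
Hg + (-2) = 0 ⇒ Hg is +2.

+2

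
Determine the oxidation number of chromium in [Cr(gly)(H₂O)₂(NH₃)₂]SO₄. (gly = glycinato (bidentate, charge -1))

1 sulfate outside the brackets (-2 each) → the complex ion is 2+.
Ligand charges: 2×H2O neutral; 2×NH3 neutral; 1×gly = -1; sum -1.
Cr + (-1) = 2+ ⇒ Cr is +3.

+3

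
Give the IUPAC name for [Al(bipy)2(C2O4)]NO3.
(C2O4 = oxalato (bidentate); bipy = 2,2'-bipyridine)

bis(2,2'-bipyridine)oxalatoaluminium(III) nitrate

The 1 nitrate counter-ion carries a total charge of -1, so each complex ion is 1+.
Ligand charges: 1×oxalato (-2 each), 2×2,2'-bipyridine (neutral); total -2. So Al + (-2) = 1+, giving Al = +3.
Ligands are named alphabetically: bipyridine before oxalato.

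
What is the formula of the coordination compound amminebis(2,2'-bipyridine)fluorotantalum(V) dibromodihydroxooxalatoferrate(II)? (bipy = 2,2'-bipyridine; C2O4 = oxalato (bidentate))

[Ta(bipy)2F(NH3)][FeBr2(C2O4)(OH)2]

Cation [Ta…]: ligand charges -1, Ta(V) ⇒ ion charge 4+.
Anion [Fe…]: ligand charges -6, Fe(II) ⇒ ion charge 4−.
One 4+ cation balances one 4− anion.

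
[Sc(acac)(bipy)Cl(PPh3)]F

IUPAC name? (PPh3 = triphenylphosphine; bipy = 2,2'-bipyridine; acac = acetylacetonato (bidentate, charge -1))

The 1 fluoride counter-ion carries a total charge of -1, so each complex ion is 1+.
Ligand charges: 1×chloro (-1 each), 1×triphenylphosphine (neutral), 1×2,2'-bipyridine (neutral), 1×acetylacetonato (-1 each); total -2. So Sc + (-2) = 1+, giving Sc = +3.
Ligands are named alphabetically: acetylacetonato before bipyridine before chloro before triphenylphosphine.

(acetylacetonato)(2,2'-bipyridine)chloro(triphenylphosphine)scandium(III) fluoride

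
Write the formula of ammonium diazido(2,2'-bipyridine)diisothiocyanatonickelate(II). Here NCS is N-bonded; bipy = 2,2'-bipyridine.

(NH4)2[Ni(bipy)(N3)2(NCS)2]

Ligands: 2 isothiocyanato (NCS, -1), 1 2,2'-bipyridine (bipy, neutral), 2 azido (N3, -1). Ligand charge sum = -4.
Charge balance with ammonium (+1) requires 1 complex ion per 2 ammonium.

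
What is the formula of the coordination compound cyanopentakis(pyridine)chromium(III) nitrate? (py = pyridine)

[Cr(CN)(py)5](NO3)2

Ligands: 5 pyridine (py, neutral), 1 cyano (CN, -1). Ligand charge sum = -1.
With Cr in oxidation state +3, the complex ion is [Cr...]^2+.
Charge balance with nitrate (-1) requires 1 complex ion per 2 nitrate.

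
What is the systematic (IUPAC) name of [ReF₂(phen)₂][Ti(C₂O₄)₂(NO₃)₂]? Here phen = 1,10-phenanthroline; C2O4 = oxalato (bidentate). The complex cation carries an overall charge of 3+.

difluorobis(1,10-phenanthroline)rhenium(V) dinitratodioxalatotitanate(III)

Both ions are complex: the cation is named first with the plain metal name, the anion second with the -ate form; each ion's ligands are alphabetised independently.
The complex cation is given as 3+; its ligand charges sum to -2, so Re = +5.
A 1:1 salt means the anion carries the equal and opposite charge, 3−.
Anion: ligand charges sum to -6; for the ion to be 3−, Ti = +3.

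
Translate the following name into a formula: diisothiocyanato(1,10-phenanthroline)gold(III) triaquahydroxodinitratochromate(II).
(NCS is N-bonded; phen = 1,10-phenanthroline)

[Au(NCS)2(phen)][Cr(H2O)3(NO3)2(OH)]

Cation [Au…]: ligand charges -2, Au(III) ⇒ ion charge 1+.
Anion [Cr…]: ligand charges -3, Cr(II) ⇒ ion charge 1−.
One 1+ cation balances one 1− anion.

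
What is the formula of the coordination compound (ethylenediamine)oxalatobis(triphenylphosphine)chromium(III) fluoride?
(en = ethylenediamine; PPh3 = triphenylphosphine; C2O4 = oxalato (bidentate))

[Cr(C2O4)(en)(PPh3)2]F

Ligands: 1 ethylenediamine (en, neutral), 2 triphenylphosphine (PPh3, neutral), 1 oxalato (C2O4, -2). Ligand charge sum = -2.
With Cr in oxidation state +3, the complex ion is [Cr...]^1+.
Charge balance with fluoride (-1) requires 1 complex ion per 1 fluoride.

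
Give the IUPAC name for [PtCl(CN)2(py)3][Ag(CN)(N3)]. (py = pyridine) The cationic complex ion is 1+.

chlorodicyanotris(pyridine)platinum(IV) azidocyanoargentate(I)

Both ions are complex: the cation is named first with the plain metal name, the anion second with the -ate form; each ion's ligands are alphabetised independently.
The complex cation is given as 1+; its ligand charges sum to -3, so Pt = +4.
A 1:1 salt means the anion carries the equal and opposite charge, 1−.
Anion: ligand charges sum to -2; for the ion to be 1−, Ag = +1.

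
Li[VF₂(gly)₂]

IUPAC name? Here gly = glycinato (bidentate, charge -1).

lithium difluorobis(glycinato)vanadate(III)

The 1 lithium counter-ion carries a total charge of +1, so each complex ion is 1−.
Ligand charges: 2×glycinato (-1 each), 2×fluoro (-1 each); total -4. So V + (-4) = 1−, giving V = +3.
Ligands are named alphabetically: fluoro before glycinato.
The complex ion is anionic, so vanadium takes the -ate form vanadate(III).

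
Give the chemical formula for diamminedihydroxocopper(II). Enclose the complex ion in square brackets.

[Cu(NH3)2(OH)2]

Ligands: 2 ammine (NH3, neutral), 2 hydroxo (OH, -1). Ligand charge sum = -2.
With Cu in oxidation state +2, the complex ion is [Cu...].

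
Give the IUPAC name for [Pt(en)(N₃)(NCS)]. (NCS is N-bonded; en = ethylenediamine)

There is no counter-ion, so the complex is neutral overall.
Ligand charges: 1×azido (-1 each), 1×isothiocyanato (-1 each), 1×ethylenediamine (neutral); total -2. So Pt + (-2) = 0, giving Pt = +2.
Ligands are named alphabetically: azido before ethylenediamine before isothiocyanato.

azido(ethylenediamine)isothiocyanatoplatinum(II)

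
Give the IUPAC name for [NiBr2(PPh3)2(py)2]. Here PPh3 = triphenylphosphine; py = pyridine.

There is no counter-ion, so the complex is neutral overall.
Ligand charges: 2×bromo (-1 each), 2×triphenylphosphine (neutral), 2×pyridine (neutral); total -2. So Ni + (-2) = 0, giving Ni = +2.
Ligands are named alphabetically: bromo before pyridine before triphenylphosphine.

dibromobis(pyridine)bis(triphenylphosphine)nickel(II)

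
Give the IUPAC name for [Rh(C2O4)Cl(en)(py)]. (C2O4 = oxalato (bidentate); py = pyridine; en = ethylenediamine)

There is no counter-ion, so the complex is neutral overall.
Ligand charges: 1×oxalato (-2 each), 1×pyridine (neutral), 1×ethylenediamine (neutral), 1×chloro (-1 each); total -3. So Rh + (-3) = 0, giving Rh = +3.
Ligands are named alphabetically: chloro before ethylenediamine before oxalato before pyridine.

chloro(ethylenediamine)oxalato(pyridine)rhodium(III)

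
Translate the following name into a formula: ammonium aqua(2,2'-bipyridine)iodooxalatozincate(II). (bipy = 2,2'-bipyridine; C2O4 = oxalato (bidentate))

Ligands: 1 2,2'-bipyridine (bipy, neutral), 1 aqua (H2O, neutral), 1 iodo (I, -1), 1 oxalato (C2O4, -2). Ligand charge sum = -3.
Charge balance with ammonium (+1) requires 1 complex ion per 1 ammonium.

NH4[Zn(bipy)(C2O4)(H2O)I]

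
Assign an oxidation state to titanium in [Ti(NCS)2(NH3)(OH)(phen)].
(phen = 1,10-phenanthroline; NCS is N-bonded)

+3

No counter-ion: the bracketed complex is neutral.
Ligand charges: 1×phen neutral; 2×NCS = -2; 1×NH3 neutral; 1×OH = -1; sum -3.
Ti + (-3) = 0 ⇒ Ti is +3.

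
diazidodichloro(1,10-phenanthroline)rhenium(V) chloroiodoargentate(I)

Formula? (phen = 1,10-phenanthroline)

Cation [Re…]: ligand charges -4, Re(V) ⇒ ion charge 1+.
Anion [Ag…]: ligand charges -2, Ag(I) ⇒ ion charge 1−.

[ReCl2(N3)2(phen)][AgClI]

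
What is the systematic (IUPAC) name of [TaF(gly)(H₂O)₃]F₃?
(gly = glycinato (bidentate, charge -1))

The 3 fluoride counter-ions carry a total charge of -3, so each complex ion is 3+.
Ligand charges: 1×glycinato (-1 each), 3×aqua (neutral), 1×fluoro (-1 each); total -2. So Ta + (-2) = 3+, giving Ta = +5.
Ligands are named alphabetically: aqua before fluoro before glycinato.

triaquafluoro(glycinato)tantalum(V) fluoride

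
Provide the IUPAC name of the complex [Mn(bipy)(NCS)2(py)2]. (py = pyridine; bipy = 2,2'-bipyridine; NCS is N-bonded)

There is no counter-ion, so the complex is neutral overall.
Ligand charges: 2×pyridine (neutral), 1×2,2'-bipyridine (neutral), 2×isothiocyanato (-1 each); total -2. So Mn + (-2) = 0, giving Mn = +2.
Ligands are named alphabetically: bipyridine before isothiocyanato before pyridine.

(2,2'-bipyridine)diisothiocyanatobis(pyridine)manganese(II)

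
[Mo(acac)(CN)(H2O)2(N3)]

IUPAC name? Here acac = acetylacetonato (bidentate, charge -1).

(acetylacetonato)diaquaazidocyanomolybdenum(III)

There is no counter-ion, so the complex is neutral overall.
Ligand charges: 2×aqua (neutral), 1×cyano (-1 each), 1×acetylacetonato (-1 each), 1×azido (-1 each); total -3. So Mo + (-3) = 0, giving Mo = +3.
Ligands are named alphabetically: acetylacetonato before aqua before azido before cyano.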